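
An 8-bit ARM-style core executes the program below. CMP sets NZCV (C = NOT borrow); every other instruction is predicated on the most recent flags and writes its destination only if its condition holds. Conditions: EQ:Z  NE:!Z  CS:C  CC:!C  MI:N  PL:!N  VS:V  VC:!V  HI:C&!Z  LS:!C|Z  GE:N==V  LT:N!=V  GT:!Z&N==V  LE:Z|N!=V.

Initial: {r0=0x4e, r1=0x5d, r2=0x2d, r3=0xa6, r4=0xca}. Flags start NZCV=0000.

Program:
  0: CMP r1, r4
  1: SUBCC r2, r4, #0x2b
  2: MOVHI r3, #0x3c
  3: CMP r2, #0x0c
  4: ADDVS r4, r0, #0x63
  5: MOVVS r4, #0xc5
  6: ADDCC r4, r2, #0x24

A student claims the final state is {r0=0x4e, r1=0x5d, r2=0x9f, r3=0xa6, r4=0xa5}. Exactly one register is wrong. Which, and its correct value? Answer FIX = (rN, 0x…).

0: ✓ CMP  NZCV=1001
1: ✓ SUBCC  r2←0x9f
2: · MOVHI
3: ✓ CMP  NZCV=1010
4: · ADDVS
5: · MOVVS
6: · ADDCC

FIX = (r4, 0xca)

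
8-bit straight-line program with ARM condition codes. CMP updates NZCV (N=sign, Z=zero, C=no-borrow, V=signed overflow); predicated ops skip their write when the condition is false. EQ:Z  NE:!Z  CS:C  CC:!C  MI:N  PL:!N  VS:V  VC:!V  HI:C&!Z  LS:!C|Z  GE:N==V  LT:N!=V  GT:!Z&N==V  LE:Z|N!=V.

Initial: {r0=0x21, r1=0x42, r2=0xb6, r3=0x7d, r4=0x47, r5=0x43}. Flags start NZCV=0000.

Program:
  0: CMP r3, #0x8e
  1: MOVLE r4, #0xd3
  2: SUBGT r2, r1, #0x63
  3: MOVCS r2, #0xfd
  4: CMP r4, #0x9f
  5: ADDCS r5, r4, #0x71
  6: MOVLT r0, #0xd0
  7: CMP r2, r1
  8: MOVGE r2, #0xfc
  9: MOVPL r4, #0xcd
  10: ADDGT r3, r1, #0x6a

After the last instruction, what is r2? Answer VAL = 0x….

[0] flags=1001 → (cmp)
[1] flags=1001 LE?F → skip
[2] flags=1001 GT?T → r2=0xdf
[3] flags=1001 CS?F → skip
[4] flags=1001 → (cmp)
[5] flags=1001 CS?F → skip
[6] flags=1001 LT?F → skip
[7] flags=1010 → (cmp)
[8] flags=1010 GE?F → skip
[9] flags=1010 PL?F → skip
[10] flags=1010 GT?F → skip

VAL = 0xdf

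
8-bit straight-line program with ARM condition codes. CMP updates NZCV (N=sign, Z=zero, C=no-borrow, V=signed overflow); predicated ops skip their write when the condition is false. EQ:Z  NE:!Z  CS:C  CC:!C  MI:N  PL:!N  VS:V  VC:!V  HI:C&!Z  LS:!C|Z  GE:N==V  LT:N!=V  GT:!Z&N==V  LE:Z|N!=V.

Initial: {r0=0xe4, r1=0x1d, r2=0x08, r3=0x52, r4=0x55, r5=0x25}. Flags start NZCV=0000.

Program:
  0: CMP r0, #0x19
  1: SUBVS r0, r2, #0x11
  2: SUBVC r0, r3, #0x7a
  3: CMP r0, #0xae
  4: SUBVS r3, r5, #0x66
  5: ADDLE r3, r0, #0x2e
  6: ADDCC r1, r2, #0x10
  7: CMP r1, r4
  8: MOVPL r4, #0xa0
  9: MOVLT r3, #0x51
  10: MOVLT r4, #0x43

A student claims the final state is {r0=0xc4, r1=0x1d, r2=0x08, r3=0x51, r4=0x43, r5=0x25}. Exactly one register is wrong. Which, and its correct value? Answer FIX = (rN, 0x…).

0: ✓ CMP  NZCV=1010
1: · SUBVS
2: ✓ SUBVC  r0←0xd8
3: ✓ CMP  NZCV=0010
4: · SUBVS
5: · ADDLE
6: · ADDCC
7: ✓ CMP  NZCV=1000
8: · MOVPL
9: ✓ MOVLT  r3←0x51
10: ✓ MOVLT  r4←0x43

FIX = (r0, 0xd8)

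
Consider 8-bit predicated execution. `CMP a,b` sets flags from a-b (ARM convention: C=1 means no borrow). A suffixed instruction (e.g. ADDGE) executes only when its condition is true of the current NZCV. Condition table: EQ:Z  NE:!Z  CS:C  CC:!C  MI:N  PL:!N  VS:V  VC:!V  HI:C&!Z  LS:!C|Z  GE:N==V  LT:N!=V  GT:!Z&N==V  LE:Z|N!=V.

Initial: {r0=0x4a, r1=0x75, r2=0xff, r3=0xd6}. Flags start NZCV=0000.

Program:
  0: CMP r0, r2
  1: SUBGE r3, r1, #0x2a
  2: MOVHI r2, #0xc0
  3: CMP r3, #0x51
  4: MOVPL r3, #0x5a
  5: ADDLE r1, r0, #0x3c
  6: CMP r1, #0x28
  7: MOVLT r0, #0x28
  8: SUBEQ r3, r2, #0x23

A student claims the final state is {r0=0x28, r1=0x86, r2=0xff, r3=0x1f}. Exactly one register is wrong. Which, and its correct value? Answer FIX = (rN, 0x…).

FIX = (r3, 0x4b)

[0] flags=0000 → (cmp)
[1] flags=0000 GE?T → r3=0x4b
[2] flags=0000 HI?F → skip
[3] flags=1000 → (cmp)
[4] flags=1000 PL?F → skip
[5] flags=1000 LE?T → r1=0x86
[6] flags=0011 → (cmp)
[7] flags=0011 LT?T → r0=0x28
[8] flags=0011 EQ?F → skip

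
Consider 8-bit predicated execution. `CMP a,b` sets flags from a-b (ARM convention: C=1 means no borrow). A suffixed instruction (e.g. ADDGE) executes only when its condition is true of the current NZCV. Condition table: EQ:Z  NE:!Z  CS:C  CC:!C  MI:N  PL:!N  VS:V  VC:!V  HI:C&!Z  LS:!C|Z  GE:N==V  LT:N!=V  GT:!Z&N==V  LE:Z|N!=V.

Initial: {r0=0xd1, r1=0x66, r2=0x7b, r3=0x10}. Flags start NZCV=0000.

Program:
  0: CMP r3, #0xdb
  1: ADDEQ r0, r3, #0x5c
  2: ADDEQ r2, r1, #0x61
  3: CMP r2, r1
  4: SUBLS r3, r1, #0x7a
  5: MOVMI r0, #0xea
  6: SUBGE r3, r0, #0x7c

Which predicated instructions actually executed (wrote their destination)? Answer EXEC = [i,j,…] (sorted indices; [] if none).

EXEC = [6]

[0] flags=0000 → (cmp)
[1] flags=0000 EQ?F → skip
[2] flags=0000 EQ?F → skip
[3] flags=0010 → (cmp)
[4] flags=0010 LS?F → skip
[5] flags=0010 MI?F → skip
[6] flags=0010 GE?T → r3=0x55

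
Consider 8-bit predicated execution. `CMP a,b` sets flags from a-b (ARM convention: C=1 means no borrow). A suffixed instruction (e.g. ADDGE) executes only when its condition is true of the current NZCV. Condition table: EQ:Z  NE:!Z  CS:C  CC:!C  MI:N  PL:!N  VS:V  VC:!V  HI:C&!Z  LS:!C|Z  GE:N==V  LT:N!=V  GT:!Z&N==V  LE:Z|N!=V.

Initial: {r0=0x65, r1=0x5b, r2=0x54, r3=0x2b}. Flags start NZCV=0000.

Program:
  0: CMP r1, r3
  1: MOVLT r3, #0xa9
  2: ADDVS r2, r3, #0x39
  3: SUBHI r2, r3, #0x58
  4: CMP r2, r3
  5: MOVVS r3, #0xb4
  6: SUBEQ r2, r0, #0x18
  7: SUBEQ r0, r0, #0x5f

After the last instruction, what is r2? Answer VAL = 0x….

[0] flags=0010 → (cmp)
[1] flags=0010 LT?F → skip
[2] flags=0010 VS?F → skip
[3] flags=0010 HI?T → r2=0xd3
[4] flags=1010 → (cmp)
[5] flags=1010 VS?F → skip
[6] flags=1010 EQ?F → skip
[7] flags=1010 EQ?F → skip

VAL = 0xd3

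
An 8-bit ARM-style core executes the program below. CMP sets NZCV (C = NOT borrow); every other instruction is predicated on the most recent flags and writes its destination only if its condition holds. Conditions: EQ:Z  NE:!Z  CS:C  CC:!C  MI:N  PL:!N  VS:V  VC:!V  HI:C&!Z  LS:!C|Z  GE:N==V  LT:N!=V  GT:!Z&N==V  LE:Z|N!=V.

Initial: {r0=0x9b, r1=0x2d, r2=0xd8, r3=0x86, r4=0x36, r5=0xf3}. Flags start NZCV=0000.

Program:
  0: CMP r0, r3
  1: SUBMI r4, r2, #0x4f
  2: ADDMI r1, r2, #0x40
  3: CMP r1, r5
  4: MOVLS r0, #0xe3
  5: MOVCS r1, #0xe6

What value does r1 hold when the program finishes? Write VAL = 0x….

[0] flags=0010 → (cmp)
[1] flags=0010 MI?F → skip
[2] flags=0010 MI?F → skip
[3] flags=0000 → (cmp)
[4] flags=0000 LS?T → r0=0xe3
[5] flags=0000 CS?F → skip

VAL = 0x2d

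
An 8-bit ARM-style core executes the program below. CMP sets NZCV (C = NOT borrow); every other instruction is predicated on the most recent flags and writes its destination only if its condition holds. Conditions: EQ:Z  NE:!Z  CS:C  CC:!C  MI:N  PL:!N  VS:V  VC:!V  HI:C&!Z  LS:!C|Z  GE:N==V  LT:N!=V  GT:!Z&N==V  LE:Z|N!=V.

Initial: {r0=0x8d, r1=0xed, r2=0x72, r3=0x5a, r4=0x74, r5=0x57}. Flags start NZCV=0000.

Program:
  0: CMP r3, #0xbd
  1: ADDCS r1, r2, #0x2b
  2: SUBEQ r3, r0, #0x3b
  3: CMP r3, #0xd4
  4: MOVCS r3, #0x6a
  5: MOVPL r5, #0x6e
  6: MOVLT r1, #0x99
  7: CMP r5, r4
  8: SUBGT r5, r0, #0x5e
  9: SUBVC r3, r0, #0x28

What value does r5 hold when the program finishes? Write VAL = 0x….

VAL = 0x57

0: ✓ CMP  NZCV=1001
1: · ADDCS
2: · SUBEQ
3: ✓ CMP  NZCV=1001
4: · MOVCS
5: · MOVPL
6: · MOVLT
7: ✓ CMP  NZCV=1000
8: · SUBGT
9: ✓ SUBVC  r3←0x65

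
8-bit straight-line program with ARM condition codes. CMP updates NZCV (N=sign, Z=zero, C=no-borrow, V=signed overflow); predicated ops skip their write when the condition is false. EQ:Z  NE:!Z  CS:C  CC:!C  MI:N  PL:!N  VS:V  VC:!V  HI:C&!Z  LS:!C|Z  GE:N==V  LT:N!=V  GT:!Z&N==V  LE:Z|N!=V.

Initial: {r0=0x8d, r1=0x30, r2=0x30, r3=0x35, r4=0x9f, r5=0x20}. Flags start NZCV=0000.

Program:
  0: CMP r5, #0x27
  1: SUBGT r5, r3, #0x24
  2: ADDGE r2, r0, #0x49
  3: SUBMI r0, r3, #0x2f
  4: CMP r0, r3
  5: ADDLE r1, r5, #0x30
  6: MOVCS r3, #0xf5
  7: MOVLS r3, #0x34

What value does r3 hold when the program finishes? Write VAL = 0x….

VAL = 0x34

[0] flags=1000 → (cmp)
[1] flags=1000 GT?F → skip
[2] flags=1000 GE?F → skip
[3] flags=1000 MI?T → r0=0x06
[4] flags=1000 → (cmp)
[5] flags=1000 LE?T → r1=0x50
[6] flags=1000 CS?F → skip
[7] flags=1000 LS?T → r3=0x34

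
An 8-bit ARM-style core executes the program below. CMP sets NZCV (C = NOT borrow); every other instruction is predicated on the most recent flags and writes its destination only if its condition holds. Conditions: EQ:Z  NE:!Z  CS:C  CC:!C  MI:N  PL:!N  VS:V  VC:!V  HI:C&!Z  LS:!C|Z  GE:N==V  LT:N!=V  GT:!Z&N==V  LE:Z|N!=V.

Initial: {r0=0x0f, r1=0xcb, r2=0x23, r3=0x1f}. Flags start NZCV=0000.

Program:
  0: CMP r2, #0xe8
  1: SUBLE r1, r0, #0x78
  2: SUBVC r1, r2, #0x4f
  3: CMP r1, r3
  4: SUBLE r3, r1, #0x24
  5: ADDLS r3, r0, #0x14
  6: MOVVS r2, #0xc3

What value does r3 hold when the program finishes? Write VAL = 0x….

VAL = 0xb0

[0] flags=0000 → (cmp)
[1] flags=0000 LE?F → skip
[2] flags=0000 VC?T → r1=0xd4
[3] flags=1010 → (cmp)
[4] flags=1010 LE?T → r3=0xb0
[5] flags=1010 LS?F → skip
[6] flags=1010 VS?F → skip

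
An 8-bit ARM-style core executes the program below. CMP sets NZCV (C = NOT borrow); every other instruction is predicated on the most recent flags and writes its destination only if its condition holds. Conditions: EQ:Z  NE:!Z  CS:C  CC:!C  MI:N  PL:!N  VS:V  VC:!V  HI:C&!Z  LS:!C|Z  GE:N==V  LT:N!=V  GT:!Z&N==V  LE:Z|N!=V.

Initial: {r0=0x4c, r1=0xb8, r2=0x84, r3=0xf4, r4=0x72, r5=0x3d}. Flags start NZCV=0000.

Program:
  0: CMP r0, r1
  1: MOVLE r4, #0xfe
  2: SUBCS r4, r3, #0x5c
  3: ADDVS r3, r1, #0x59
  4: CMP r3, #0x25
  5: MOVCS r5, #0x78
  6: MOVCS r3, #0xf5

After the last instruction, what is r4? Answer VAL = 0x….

0: ✓ CMP  NZCV=1001
1: · MOVLE
2: · SUBCS
3: ✓ ADDVS  r3←0x11
4: ✓ CMP  NZCV=1000
5: · MOVCS
6: · MOVCS

VAL = 0x72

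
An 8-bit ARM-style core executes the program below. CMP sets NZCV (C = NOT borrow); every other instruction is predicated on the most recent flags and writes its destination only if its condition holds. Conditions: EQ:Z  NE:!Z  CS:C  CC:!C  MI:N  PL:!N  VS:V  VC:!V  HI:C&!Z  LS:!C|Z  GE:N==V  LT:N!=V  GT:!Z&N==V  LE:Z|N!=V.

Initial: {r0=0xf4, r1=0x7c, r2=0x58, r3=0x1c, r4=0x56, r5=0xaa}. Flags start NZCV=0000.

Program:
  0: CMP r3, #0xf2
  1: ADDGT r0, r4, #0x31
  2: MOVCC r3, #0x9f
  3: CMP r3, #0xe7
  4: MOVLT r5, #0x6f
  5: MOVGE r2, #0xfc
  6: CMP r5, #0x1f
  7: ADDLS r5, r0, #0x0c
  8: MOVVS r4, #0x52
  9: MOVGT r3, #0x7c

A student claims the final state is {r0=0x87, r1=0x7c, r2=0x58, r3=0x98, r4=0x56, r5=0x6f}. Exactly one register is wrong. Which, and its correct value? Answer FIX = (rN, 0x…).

0: ✓ CMP  NZCV=0000
1: ✓ ADDGT  r0←0x87
2: ✓ MOVCC  r3←0x9f
3: ✓ CMP  NZCV=1000
4: ✓ MOVLT  r5←0x6f
5: · MOVGE
6: ✓ CMP  NZCV=0010
7: · ADDLS
8: · MOVVS
9: ✓ MOVGT  r3←0x7c

FIX = (r3, 0x7c)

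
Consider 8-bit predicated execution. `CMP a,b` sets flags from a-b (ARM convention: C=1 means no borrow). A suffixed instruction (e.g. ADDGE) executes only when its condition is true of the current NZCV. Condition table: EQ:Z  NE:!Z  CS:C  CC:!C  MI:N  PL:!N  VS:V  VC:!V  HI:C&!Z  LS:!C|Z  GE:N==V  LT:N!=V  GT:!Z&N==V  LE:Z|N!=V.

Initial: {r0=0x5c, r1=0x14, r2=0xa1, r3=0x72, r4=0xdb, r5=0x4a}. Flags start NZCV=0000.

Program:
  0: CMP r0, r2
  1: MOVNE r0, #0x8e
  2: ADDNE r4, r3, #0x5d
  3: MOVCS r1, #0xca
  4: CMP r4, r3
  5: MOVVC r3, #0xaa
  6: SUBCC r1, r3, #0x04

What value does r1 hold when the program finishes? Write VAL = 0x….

[0] flags=1001 → (cmp)
[1] flags=1001 NE?T → r0=0x8e
[2] flags=1001 NE?T → r4=0xcf
[3] flags=1001 CS?F → skip
[4] flags=0011 → (cmp)
[5] flags=0011 VC?F → skip
[6] flags=0011 CC?F → skip

VAL = 0x14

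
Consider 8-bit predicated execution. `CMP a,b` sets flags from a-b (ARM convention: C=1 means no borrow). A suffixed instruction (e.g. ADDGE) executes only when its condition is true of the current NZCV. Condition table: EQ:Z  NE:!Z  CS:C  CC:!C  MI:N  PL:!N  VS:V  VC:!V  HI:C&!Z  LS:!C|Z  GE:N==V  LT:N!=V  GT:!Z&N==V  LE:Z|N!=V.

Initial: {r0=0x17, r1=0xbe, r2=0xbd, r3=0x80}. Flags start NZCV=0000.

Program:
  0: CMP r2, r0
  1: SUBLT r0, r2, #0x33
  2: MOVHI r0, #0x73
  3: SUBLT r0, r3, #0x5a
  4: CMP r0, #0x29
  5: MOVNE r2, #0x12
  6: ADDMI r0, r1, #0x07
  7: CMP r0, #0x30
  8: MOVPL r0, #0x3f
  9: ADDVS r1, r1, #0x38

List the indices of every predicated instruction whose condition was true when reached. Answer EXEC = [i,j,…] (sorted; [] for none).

0: ✓ CMP  NZCV=1010
1: ✓ SUBLT  r0←0x8a
2: ✓ MOVHI  r0←0x73
3: ✓ SUBLT  r0←0x26
4: ✓ CMP  NZCV=1000
5: ✓ MOVNE  r2←0x12
6: ✓ ADDMI  r0←0xc5
7: ✓ CMP  NZCV=1010
8: · MOVPL
9: · ADDVS

EXEC = [1,2,3,5,6]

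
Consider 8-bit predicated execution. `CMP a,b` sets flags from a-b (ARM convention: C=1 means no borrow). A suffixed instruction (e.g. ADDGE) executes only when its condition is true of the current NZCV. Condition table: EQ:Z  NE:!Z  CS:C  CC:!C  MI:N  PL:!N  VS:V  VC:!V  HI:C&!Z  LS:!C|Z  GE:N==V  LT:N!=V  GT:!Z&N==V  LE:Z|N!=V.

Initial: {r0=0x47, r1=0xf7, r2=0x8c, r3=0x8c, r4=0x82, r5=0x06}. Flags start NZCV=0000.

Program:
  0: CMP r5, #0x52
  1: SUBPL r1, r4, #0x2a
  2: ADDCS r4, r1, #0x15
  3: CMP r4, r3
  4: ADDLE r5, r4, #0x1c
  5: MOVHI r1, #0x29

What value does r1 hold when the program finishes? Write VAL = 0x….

[0] flags=1000 → (cmp)
[1] flags=1000 PL?F → skip
[2] flags=1000 CS?F → skip
[3] flags=1000 → (cmp)
[4] flags=1000 LE?T → r5=0x9e
[5] flags=1000 HI?F → skip

VAL = 0xf7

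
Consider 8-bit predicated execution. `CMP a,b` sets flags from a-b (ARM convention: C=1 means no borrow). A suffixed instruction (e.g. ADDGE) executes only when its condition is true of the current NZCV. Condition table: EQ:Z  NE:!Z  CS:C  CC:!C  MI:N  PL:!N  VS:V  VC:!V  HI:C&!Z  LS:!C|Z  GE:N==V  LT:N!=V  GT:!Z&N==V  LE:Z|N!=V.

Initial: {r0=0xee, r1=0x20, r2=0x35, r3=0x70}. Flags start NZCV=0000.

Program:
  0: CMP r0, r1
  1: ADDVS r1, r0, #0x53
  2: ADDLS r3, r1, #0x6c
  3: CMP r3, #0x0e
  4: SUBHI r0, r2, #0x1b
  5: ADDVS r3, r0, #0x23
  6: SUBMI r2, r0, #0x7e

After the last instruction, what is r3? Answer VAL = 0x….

VAL = 0x70

[0] flags=1010 → (cmp)
[1] flags=1010 VS?F → skip
[2] flags=1010 LS?F → skip
[3] flags=0010 → (cmp)
[4] flags=0010 HI?T → r0=0x1a
[5] flags=0010 VS?F → skip
[6] flags=0010 MI?F → skip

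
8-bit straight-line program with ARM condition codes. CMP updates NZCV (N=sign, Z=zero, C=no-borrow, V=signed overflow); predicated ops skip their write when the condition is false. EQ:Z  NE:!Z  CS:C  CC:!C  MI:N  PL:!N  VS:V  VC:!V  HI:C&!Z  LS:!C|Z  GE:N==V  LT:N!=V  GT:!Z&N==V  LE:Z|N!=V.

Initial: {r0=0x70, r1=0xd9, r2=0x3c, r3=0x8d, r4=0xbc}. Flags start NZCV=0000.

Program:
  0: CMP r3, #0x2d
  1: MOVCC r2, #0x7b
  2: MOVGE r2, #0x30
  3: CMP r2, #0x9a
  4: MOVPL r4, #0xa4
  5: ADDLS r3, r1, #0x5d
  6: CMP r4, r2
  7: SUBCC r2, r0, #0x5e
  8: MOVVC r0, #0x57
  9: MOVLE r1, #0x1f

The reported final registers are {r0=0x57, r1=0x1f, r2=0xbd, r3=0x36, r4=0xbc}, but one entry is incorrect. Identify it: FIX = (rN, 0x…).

[0] flags=0011 → (cmp)
[1] flags=0011 CC?F → skip
[2] flags=0011 GE?F → skip
[3] flags=1001 → (cmp)
[4] flags=1001 PL?F → skip
[5] flags=1001 LS?T → r3=0x36
[6] flags=1010 → (cmp)
[7] flags=1010 CC?F → skip
[8] flags=1010 VC?T → r0=0x57
[9] flags=1010 LE?T → r1=0x1f

FIX = (r2, 0x3c)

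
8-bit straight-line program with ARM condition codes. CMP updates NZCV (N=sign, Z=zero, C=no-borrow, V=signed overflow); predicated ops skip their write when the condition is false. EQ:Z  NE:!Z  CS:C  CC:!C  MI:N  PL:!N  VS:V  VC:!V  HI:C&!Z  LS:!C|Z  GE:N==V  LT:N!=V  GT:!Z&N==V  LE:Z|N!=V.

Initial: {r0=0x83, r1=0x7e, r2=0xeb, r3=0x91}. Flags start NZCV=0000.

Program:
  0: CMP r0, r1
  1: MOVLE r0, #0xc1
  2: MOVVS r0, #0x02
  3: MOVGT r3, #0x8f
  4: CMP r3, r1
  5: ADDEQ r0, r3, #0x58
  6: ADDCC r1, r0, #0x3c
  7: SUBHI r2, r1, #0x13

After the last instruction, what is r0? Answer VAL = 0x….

VAL = 0x02

[0] flags=0011 → (cmp)
[1] flags=0011 LE?T → r0=0xc1
[2] flags=0011 VS?T → r0=0x02
[3] flags=0011 GT?F → skip
[4] flags=0011 → (cmp)
[5] flags=0011 EQ?F → skip
[6] flags=0011 CC?F → skip
[7] flags=0011 HI?T → r2=0x6b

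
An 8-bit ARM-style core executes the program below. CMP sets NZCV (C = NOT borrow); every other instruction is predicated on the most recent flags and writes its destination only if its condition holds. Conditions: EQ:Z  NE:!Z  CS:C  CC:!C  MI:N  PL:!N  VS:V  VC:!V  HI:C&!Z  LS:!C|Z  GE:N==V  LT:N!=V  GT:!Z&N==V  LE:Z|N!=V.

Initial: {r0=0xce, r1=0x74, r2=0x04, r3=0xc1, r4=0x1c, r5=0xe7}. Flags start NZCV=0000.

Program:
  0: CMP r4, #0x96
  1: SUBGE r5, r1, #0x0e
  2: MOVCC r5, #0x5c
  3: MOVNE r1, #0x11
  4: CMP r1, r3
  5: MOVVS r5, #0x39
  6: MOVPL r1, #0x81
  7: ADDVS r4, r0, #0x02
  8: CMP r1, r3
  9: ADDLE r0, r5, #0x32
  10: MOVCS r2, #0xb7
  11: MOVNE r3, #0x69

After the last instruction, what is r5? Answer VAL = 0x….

VAL = 0x5c

[0] flags=1001 → (cmp)
[1] flags=1001 GE?T → r5=0x66
[2] flags=1001 CC?T → r5=0x5c
[3] flags=1001 NE?T → r1=0x11
[4] flags=0000 → (cmp)
[5] flags=0000 VS?F → skip
[6] flags=0000 PL?T → r1=0x81
[7] flags=0000 VS?F → skip
[8] flags=1000 → (cmp)
[9] flags=1000 LE?T → r0=0x8e
[10] flags=1000 CS?F → skip
[11] flags=1000 NE?T → r3=0x69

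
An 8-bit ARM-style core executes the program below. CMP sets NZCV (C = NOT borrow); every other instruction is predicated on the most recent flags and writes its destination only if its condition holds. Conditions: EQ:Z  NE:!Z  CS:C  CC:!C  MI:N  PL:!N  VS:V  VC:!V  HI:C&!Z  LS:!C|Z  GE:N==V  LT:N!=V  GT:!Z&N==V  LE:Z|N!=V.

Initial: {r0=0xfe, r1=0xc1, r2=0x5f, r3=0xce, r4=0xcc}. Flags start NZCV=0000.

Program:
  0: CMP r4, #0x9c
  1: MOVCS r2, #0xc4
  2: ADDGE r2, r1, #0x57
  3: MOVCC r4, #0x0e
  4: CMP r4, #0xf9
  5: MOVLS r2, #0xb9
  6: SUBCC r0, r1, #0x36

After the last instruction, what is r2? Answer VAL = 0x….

0: ✓ CMP  NZCV=0010
1: ✓ MOVCS  r2←0xc4
2: ✓ ADDGE  r2←0x18
3: · MOVCC
4: ✓ CMP  NZCV=1000
5: ✓ MOVLS  r2←0xb9
6: ✓ SUBCC  r0←0x8b

VAL = 0xb9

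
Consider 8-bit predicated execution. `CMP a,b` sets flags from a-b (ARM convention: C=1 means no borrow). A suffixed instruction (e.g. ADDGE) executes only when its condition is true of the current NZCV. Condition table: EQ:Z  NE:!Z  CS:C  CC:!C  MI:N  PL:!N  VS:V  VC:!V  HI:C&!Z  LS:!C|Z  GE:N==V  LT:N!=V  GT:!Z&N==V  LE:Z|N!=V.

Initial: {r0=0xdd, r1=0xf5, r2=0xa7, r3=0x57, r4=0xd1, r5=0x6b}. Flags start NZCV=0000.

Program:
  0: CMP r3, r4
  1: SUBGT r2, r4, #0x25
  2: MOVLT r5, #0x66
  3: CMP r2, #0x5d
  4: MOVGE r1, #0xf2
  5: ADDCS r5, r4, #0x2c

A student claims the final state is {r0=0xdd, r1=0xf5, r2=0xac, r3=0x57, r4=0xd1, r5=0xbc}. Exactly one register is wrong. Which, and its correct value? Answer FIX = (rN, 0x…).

FIX = (r5, 0xfd)

0: ✓ CMP  NZCV=1001
1: ✓ SUBGT  r2←0xac
2: · MOVLT
3: ✓ CMP  NZCV=0011
4: · MOVGE
5: ✓ ADDCS  r5←0xfd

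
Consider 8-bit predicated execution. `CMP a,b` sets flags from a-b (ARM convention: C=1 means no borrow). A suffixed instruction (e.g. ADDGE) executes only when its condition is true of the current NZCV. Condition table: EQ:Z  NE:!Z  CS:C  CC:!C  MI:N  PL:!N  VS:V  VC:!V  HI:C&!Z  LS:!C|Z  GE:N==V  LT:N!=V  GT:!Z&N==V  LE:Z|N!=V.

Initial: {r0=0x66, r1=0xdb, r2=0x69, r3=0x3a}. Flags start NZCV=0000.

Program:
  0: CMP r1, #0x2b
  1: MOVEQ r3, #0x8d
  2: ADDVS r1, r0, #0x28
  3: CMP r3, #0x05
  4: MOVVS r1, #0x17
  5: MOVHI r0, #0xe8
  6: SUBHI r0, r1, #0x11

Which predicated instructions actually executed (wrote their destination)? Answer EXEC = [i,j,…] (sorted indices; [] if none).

0: ✓ CMP  NZCV=1010
1: · MOVEQ
2: · ADDVS
3: ✓ CMP  NZCV=0010
4: · MOVVS
5: ✓ MOVHI  r0←0xe8
6: ✓ SUBHI  r0←0xca

EXEC = [5,6]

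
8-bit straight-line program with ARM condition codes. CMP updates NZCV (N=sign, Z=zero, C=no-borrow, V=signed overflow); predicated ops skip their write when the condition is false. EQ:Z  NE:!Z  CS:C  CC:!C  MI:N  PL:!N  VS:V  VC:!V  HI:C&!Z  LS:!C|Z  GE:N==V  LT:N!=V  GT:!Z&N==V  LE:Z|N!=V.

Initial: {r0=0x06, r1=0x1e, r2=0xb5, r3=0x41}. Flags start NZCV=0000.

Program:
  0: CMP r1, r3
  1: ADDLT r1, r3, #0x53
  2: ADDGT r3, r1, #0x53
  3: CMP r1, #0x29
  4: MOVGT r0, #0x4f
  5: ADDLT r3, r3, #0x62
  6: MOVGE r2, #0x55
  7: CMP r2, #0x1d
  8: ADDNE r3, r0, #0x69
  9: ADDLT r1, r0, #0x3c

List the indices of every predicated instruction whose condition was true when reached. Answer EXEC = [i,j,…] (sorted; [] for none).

EXEC = [1,5,8,9]

0: ✓ CMP  NZCV=1000
1: ✓ ADDLT  r1←0x94
2: · ADDGT
3: ✓ CMP  NZCV=0011
4: · MOVGT
5: ✓ ADDLT  r3←0xa3
6: · MOVGE
7: ✓ CMP  NZCV=1010
8: ✓ ADDNE  r3←0x6f
9: ✓ ADDLT  r1←0x42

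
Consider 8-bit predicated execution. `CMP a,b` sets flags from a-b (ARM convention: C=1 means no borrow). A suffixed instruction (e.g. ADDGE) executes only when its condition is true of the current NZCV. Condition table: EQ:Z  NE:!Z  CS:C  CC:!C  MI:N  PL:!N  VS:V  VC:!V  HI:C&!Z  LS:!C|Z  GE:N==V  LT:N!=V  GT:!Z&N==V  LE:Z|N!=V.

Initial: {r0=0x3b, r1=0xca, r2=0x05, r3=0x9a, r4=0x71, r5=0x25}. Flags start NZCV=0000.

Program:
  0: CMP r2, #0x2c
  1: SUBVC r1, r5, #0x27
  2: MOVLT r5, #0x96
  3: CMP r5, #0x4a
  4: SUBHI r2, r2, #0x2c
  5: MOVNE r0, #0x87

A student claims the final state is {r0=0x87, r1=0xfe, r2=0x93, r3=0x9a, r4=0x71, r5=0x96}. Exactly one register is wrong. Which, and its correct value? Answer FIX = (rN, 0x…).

[0] flags=1000 → (cmp)
[1] flags=1000 VC?T → r1=0xfe
[2] flags=1000 LT?T → r5=0x96
[3] flags=0011 → (cmp)
[4] flags=0011 HI?T → r2=0xd9
[5] flags=0011 NE?T → r0=0x87

FIX = (r2, 0xd9)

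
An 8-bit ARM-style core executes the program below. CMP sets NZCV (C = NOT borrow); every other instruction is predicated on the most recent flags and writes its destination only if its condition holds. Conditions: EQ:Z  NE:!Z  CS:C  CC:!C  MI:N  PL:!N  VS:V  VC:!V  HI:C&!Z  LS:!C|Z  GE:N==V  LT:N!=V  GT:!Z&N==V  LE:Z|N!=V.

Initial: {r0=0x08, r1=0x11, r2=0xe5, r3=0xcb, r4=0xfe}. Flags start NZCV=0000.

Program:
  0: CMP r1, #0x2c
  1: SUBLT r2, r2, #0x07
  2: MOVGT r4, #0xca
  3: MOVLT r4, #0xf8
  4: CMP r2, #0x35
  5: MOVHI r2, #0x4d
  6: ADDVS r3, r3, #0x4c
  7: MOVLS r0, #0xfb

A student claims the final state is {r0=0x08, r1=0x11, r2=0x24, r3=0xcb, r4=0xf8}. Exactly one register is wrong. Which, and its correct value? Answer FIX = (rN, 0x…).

[0] flags=1000 → (cmp)
[1] flags=1000 LT?T → r2=0xde
[2] flags=1000 GT?F → skip
[3] flags=1000 LT?T → r4=0xf8
[4] flags=1010 → (cmp)
[5] flags=1010 HI?T → r2=0x4d
[6] flags=1010 VS?F → skip
[7] flags=1010 LS?F → skip

FIX = (r2, 0x4d)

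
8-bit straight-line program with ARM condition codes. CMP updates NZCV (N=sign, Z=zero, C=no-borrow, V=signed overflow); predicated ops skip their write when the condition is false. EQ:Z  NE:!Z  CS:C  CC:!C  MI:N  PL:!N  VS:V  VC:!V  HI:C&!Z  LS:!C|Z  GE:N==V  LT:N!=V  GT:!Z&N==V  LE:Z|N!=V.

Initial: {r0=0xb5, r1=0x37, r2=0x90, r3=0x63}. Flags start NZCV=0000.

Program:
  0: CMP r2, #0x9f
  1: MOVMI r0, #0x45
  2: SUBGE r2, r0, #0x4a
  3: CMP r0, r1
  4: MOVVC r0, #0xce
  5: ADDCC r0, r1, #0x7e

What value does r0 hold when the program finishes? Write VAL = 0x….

[0] flags=1000 → (cmp)
[1] flags=1000 MI?T → r0=0x45
[2] flags=1000 GE?F → skip
[3] flags=0010 → (cmp)
[4] flags=0010 VC?T → r0=0xce
[5] flags=0010 CC?F → skip

VAL = 0xce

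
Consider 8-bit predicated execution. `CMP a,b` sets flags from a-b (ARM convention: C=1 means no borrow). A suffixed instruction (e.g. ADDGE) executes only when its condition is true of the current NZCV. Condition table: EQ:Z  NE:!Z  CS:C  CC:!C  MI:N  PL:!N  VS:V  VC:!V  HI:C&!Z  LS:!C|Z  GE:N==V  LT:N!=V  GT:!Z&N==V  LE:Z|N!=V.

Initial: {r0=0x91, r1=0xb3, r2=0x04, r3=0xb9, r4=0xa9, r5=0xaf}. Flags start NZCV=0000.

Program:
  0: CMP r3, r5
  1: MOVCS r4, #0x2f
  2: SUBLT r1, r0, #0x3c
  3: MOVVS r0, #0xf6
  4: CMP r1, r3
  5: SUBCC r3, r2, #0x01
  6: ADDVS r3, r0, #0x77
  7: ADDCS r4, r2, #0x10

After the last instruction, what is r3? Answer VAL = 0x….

VAL = 0x03

0: ✓ CMP  NZCV=0010
1: ✓ MOVCS  r4←0x2f
2: · SUBLT
3: · MOVVS
4: ✓ CMP  NZCV=1000
5: ✓ SUBCC  r3←0x03
6: · ADDVS
7: · ADDCS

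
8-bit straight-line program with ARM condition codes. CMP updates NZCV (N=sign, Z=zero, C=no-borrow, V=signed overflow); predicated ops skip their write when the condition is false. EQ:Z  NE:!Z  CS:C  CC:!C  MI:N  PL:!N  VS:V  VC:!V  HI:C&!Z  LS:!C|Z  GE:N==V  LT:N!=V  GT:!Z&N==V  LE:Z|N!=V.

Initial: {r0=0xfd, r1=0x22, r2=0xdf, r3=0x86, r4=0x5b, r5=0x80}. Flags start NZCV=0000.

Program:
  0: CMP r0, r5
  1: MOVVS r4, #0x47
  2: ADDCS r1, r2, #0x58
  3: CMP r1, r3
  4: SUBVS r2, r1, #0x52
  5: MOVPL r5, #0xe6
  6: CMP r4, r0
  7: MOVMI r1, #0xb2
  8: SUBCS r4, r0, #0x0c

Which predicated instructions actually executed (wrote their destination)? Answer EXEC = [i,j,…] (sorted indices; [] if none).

0: ✓ CMP  NZCV=0010
1: · MOVVS
2: ✓ ADDCS  r1←0x37
3: ✓ CMP  NZCV=1001
4: ✓ SUBVS  r2←0xe5
5: · MOVPL
6: ✓ CMP  NZCV=0000
7: · MOVMI
8: · SUBCS

EXEC = [2,4]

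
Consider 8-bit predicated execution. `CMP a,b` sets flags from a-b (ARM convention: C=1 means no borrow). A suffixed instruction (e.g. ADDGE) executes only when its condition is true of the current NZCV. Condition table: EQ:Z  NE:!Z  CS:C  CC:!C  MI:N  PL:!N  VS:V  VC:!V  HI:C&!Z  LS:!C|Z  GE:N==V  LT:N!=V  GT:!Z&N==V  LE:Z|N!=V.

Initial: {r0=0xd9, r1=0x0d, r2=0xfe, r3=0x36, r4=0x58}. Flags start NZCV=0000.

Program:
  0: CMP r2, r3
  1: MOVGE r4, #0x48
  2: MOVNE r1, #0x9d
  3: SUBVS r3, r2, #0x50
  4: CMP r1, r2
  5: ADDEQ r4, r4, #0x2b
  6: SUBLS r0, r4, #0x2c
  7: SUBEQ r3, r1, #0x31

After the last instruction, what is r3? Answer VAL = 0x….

0: ✓ CMP  NZCV=1010
1: · MOVGE
2: ✓ MOVNE  r1←0x9d
3: · SUBVS
4: ✓ CMP  NZCV=1000
5: · ADDEQ
6: ✓ SUBLS  r0←0x2c
7: · SUBEQ

VAL = 0x36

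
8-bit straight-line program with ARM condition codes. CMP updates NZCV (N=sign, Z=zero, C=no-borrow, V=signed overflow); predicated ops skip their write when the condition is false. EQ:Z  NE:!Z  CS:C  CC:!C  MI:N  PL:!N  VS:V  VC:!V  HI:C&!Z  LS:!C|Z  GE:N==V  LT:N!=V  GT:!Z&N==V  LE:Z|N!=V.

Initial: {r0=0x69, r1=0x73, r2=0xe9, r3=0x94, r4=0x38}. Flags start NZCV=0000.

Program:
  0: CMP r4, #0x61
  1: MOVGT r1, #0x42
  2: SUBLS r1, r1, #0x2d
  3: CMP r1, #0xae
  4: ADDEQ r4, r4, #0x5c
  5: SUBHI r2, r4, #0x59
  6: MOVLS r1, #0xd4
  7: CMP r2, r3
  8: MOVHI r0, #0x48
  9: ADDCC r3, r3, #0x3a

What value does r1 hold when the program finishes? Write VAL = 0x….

[0] flags=1000 → (cmp)
[1] flags=1000 GT?F → skip
[2] flags=1000 LS?T → r1=0x46
[3] flags=1001 → (cmp)
[4] flags=1001 EQ?F → skip
[5] flags=1001 HI?F → skip
[6] flags=1001 LS?T → r1=0xd4
[7] flags=0010 → (cmp)
[8] flags=0010 HI?T → r0=0x48
[9] flags=0010 CC?F → skip

VAL = 0xd4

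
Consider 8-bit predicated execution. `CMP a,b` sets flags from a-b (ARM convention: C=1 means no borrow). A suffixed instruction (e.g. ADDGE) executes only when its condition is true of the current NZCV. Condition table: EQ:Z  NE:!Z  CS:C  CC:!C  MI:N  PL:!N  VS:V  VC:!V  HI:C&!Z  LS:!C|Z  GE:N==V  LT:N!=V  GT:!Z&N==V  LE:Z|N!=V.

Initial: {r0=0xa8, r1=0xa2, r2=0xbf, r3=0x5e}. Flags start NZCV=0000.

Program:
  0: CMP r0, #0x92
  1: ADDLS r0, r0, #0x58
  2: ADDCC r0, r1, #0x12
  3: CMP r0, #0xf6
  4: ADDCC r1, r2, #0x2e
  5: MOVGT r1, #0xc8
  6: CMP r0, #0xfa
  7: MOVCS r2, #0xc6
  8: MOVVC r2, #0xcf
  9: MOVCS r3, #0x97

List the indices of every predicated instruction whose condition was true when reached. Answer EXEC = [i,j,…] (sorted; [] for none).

0: ✓ CMP  NZCV=0010
1: · ADDLS
2: · ADDCC
3: ✓ CMP  NZCV=1000
4: ✓ ADDCC  r1←0xed
5: · MOVGT
6: ✓ CMP  NZCV=1000
7: · MOVCS
8: ✓ MOVVC  r2←0xcf
9: · MOVCS

EXEC = [4,8]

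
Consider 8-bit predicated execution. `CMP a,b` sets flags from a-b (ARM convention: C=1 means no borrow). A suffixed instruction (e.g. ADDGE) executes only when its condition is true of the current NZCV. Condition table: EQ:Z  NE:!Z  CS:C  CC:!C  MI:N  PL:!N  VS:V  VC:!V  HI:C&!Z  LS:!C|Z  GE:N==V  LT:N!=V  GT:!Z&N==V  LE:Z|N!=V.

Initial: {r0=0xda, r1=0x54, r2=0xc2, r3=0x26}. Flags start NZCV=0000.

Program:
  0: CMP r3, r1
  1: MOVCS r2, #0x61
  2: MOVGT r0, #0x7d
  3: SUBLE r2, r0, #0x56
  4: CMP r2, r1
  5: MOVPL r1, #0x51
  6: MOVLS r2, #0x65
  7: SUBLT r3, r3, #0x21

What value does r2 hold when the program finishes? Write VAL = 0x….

VAL = 0x84

0: ✓ CMP  NZCV=1000
1: · MOVCS
2: · MOVGT
3: ✓ SUBLE  r2←0x84
4: ✓ CMP  NZCV=0011
5: ✓ MOVPL  r1←0x51
6: · MOVLS
7: ✓ SUBLT  r3←0x05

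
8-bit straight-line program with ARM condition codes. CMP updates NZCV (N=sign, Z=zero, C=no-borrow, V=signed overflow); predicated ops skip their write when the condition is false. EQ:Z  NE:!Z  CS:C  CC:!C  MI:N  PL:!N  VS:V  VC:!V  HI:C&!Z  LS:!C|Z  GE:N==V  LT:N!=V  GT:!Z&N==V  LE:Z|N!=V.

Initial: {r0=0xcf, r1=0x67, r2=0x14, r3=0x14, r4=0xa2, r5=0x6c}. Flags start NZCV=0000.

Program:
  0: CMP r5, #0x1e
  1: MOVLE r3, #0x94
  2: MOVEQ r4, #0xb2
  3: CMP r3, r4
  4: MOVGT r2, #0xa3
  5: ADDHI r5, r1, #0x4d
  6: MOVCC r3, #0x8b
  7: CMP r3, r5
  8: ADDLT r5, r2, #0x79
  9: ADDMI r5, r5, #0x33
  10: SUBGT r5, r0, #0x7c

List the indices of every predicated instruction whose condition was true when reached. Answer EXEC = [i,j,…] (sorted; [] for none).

0: ✓ CMP  NZCV=0010
1: · MOVLE
2: · MOVEQ
3: ✓ CMP  NZCV=0000
4: ✓ MOVGT  r2←0xa3
5: · ADDHI
6: ✓ MOVCC  r3←0x8b
7: ✓ CMP  NZCV=0011
8: ✓ ADDLT  r5←0x1c
9: · ADDMI
10: · SUBGT

EXEC = [4,6,8]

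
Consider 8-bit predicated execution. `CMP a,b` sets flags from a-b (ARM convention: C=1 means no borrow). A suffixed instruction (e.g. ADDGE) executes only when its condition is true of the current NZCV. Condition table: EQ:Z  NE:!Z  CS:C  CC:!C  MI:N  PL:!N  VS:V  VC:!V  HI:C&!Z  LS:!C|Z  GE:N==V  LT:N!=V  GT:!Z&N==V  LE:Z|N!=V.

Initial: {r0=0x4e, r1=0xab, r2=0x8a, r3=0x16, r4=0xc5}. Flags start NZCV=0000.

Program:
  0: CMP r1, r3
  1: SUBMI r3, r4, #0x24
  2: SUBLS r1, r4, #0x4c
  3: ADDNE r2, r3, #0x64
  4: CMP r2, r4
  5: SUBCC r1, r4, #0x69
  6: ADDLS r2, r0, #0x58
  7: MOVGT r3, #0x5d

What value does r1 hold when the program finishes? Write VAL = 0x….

VAL = 0x5c

[0] flags=1010 → (cmp)
[1] flags=1010 MI?T → r3=0xa1
[2] flags=1010 LS?F → skip
[3] flags=1010 NE?T → r2=0x05
[4] flags=0000 → (cmp)
[5] flags=0000 CC?T → r1=0x5c
[6] flags=0000 LS?T → r2=0xa6
[7] flags=0000 GT?T → r3=0x5d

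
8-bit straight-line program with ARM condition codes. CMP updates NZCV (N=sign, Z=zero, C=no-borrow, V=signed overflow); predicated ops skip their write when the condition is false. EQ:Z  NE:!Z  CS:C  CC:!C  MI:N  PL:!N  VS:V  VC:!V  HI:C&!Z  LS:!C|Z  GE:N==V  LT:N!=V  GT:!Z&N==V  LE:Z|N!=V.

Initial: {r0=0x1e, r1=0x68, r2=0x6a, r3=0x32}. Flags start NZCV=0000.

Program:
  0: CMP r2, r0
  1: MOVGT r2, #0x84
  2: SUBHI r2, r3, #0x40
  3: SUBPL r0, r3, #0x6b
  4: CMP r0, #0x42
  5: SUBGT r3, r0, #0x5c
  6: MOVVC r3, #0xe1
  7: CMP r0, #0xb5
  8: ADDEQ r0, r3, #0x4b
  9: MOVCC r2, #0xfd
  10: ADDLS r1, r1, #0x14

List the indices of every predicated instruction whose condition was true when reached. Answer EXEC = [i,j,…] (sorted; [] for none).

EXEC = [1,2,3,6]

0: ✓ CMP  NZCV=0010
1: ✓ MOVGT  r2←0x84
2: ✓ SUBHI  r2←0xf2
3: ✓ SUBPL  r0←0xc7
4: ✓ CMP  NZCV=1010
5: · SUBGT
6: ✓ MOVVC  r3←0xe1
7: ✓ CMP  NZCV=0010
8: · ADDEQ
9: · MOVCC
10: · ADDLS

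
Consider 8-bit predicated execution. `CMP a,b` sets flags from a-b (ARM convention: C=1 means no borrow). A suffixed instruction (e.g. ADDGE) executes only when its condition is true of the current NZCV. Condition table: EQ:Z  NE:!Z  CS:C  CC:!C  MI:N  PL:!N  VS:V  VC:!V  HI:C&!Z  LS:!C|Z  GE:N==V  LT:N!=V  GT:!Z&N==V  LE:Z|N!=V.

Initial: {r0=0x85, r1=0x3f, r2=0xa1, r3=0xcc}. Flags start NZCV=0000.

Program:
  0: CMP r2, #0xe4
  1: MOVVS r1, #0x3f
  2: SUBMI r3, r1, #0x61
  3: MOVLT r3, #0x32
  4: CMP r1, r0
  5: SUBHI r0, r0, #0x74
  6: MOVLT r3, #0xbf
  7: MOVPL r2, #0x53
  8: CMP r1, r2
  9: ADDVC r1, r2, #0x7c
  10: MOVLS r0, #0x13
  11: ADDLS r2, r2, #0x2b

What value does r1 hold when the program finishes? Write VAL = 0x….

VAL = 0x3f

0: ✓ CMP  NZCV=1000
1: · MOVVS
2: ✓ SUBMI  r3←0xde
3: ✓ MOVLT  r3←0x32
4: ✓ CMP  NZCV=1001
5: · SUBHI
6: · MOVLT
7: · MOVPL
8: ✓ CMP  NZCV=1001
9: · ADDVC
10: ✓ MOVLS  r0←0x13
11: ✓ ADDLS  r2←0xcc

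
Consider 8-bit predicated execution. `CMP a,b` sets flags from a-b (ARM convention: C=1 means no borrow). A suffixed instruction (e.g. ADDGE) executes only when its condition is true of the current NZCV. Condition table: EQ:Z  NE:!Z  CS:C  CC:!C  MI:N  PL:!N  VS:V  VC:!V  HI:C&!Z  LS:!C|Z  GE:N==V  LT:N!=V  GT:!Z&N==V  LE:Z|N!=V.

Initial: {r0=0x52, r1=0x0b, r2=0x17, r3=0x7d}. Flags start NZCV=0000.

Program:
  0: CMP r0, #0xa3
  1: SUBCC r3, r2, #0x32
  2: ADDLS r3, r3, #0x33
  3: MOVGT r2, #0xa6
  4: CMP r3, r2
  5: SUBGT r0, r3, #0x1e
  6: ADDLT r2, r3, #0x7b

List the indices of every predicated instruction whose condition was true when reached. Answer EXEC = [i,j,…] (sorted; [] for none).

EXEC = [1,2,3,5]

0: ✓ CMP  NZCV=1001
1: ✓ SUBCC  r3←0xe5
2: ✓ ADDLS  r3←0x18
3: ✓ MOVGT  r2←0xa6
4: ✓ CMP  NZCV=0000
5: ✓ SUBGT  r0←0xfa
6: · ADDLT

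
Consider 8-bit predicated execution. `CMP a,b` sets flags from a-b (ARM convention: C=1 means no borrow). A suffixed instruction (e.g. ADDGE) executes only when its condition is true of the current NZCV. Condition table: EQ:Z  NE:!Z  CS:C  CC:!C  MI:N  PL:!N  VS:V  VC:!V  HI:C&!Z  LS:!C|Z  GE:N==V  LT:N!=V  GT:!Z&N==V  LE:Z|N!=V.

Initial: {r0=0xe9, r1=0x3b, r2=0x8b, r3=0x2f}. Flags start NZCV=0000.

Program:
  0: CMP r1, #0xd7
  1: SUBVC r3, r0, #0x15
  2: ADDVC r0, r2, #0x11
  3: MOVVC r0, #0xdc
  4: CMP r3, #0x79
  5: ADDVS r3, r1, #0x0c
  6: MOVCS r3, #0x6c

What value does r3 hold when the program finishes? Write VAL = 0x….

0: ✓ CMP  NZCV=0000
1: ✓ SUBVC  r3←0xd4
2: ✓ ADDVC  r0←0x9c
3: ✓ MOVVC  r0←0xdc
4: ✓ CMP  NZCV=0011
5: ✓ ADDVS  r3←0x47
6: ✓ MOVCS  r3←0x6c

VAL = 0x6c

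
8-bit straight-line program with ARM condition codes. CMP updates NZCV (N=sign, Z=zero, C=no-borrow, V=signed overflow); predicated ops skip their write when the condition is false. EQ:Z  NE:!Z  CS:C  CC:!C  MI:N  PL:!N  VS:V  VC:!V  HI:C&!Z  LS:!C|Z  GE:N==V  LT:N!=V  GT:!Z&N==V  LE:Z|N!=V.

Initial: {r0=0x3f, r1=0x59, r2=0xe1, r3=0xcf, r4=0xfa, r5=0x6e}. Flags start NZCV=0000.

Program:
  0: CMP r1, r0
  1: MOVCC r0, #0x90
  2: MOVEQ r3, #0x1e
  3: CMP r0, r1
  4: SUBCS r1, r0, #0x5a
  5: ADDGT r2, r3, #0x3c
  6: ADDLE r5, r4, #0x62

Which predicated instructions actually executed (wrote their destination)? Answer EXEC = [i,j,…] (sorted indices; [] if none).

[0] flags=0010 → (cmp)
[1] flags=0010 CC?F → skip
[2] flags=0010 EQ?F → skip
[3] flags=1000 → (cmp)
[4] flags=1000 CS?F → skip
[5] flags=1000 GT?F → skip
[6] flags=1000 LE?T → r5=0x5c

EXEC = [6]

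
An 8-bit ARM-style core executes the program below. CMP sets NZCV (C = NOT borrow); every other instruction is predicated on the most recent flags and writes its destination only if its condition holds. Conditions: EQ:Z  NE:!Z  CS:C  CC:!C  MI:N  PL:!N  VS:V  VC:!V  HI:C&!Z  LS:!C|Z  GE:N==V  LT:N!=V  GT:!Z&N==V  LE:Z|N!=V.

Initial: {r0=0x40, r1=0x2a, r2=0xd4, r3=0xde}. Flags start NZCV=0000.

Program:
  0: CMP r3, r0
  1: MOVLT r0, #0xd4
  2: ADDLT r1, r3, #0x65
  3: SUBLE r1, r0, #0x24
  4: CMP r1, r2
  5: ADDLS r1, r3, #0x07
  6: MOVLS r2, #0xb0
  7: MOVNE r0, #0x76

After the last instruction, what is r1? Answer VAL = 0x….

[0] flags=1010 → (cmp)
[1] flags=1010 LT?T → r0=0xd4
[2] flags=1010 LT?T → r1=0x43
[3] flags=1010 LE?T → r1=0xb0
[4] flags=1000 → (cmp)
[5] flags=1000 LS?T → r1=0xe5
[6] flags=1000 LS?T → r2=0xb0
[7] flags=1000 NE?T → r0=0x76

VAL = 0xe5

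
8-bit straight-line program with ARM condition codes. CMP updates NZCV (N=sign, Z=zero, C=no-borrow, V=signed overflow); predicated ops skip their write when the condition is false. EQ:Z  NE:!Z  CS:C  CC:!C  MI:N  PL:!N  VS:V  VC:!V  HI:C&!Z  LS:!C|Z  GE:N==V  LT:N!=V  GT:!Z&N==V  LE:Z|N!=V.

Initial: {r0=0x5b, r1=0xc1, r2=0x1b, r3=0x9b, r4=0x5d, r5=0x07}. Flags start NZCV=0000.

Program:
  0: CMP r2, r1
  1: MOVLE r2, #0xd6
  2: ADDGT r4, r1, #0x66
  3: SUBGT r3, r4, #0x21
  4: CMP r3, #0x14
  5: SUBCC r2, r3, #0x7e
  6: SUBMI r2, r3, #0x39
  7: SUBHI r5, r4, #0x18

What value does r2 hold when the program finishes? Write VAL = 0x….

[0] flags=0000 → (cmp)
[1] flags=0000 LE?F → skip
[2] flags=0000 GT?T → r4=0x27
[3] flags=0000 GT?T → r3=0x06
[4] flags=1000 → (cmp)
[5] flags=1000 CC?T → r2=0x88
[6] flags=1000 MI?T → r2=0xcd
[7] flags=1000 HI?F → skip

VAL = 0xcd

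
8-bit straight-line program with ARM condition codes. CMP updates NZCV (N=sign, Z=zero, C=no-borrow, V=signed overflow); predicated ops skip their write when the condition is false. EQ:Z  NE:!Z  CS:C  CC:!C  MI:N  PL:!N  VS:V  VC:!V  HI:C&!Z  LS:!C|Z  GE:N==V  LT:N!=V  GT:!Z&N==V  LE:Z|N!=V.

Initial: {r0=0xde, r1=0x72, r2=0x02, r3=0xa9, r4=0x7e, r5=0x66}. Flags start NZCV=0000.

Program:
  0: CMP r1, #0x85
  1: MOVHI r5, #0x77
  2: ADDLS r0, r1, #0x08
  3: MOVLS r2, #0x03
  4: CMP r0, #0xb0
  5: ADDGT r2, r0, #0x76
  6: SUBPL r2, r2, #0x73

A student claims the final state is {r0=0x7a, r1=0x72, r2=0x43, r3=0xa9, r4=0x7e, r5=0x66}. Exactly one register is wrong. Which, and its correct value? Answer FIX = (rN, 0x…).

[0] flags=1001 → (cmp)
[1] flags=1001 HI?F → skip
[2] flags=1001 LS?T → r0=0x7a
[3] flags=1001 LS?T → r2=0x03
[4] flags=1001 → (cmp)
[5] flags=1001 GT?T → r2=0xf0
[6] flags=1001 PL?F → skip

FIX = (r2, 0xf0)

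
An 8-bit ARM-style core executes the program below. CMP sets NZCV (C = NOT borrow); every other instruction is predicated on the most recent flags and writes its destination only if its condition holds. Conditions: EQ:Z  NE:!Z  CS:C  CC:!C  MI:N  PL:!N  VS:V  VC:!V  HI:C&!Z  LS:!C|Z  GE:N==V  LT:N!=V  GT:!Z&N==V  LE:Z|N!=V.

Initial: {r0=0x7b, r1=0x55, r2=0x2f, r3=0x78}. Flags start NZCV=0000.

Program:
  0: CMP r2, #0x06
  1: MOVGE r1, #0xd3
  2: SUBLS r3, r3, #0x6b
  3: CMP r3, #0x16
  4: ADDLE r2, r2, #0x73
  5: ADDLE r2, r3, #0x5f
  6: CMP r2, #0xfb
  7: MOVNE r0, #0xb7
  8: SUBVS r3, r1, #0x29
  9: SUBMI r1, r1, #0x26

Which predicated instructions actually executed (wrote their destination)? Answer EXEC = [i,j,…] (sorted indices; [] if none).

EXEC = [1,7]

0: ✓ CMP  NZCV=0010
1: ✓ MOVGE  r1←0xd3
2: · SUBLS
3: ✓ CMP  NZCV=0010
4: · ADDLE
5: · ADDLE
6: ✓ CMP  NZCV=0000
7: ✓ MOVNE  r0←0xb7
8: · SUBVS
9: · SUBMI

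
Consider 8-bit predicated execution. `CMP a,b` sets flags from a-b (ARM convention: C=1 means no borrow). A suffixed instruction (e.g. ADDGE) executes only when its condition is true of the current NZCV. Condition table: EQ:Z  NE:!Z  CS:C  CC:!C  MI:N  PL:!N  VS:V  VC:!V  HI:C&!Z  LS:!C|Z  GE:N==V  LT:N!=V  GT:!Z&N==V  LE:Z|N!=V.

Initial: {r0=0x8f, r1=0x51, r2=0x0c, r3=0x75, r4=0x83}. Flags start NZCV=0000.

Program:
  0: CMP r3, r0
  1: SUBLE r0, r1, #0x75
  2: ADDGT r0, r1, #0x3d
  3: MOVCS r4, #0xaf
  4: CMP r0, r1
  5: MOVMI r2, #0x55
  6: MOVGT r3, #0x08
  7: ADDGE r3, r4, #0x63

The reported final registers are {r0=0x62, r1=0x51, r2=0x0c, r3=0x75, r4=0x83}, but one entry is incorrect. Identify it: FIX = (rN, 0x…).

0: ✓ CMP  NZCV=1001
1: · SUBLE
2: ✓ ADDGT  r0←0x8e
3: · MOVCS
4: ✓ CMP  NZCV=0011
5: · MOVMI
6: · MOVGT
7: · ADDGE

FIX = (r0, 0x8e)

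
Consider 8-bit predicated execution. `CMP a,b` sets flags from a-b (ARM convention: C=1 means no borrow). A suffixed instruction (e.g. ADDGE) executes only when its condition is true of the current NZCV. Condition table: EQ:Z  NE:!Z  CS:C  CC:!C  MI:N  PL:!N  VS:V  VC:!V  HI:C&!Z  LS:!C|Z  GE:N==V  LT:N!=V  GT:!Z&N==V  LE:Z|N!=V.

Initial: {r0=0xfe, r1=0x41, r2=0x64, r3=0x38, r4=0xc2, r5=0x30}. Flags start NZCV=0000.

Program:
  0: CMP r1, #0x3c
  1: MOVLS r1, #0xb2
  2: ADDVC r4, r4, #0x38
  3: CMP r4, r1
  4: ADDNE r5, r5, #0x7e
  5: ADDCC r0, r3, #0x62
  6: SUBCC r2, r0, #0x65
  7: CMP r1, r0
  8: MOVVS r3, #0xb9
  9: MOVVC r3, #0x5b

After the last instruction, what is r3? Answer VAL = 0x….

[0] flags=0010 → (cmp)
[1] flags=0010 LS?F → skip
[2] flags=0010 VC?T → r4=0xfa
[3] flags=1010 → (cmp)
[4] flags=1010 NE?T → r5=0xae
[5] flags=1010 CC?F → skip
[6] flags=1010 CC?F → skip
[7] flags=0000 → (cmp)
[8] flags=0000 VS?F → skip
[9] flags=0000 VC?T → r3=0x5b

VAL = 0x5b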